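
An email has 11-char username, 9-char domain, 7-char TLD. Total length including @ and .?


An email address has format: username@domain.tld
Username length: 11
'@' character: 1
Domain length: 9
'.' character: 1
TLD length: 7
Total = 11 + 1 + 9 + 1 + 7 = 29

29


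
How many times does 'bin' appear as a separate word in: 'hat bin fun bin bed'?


Scanning each word for exact match 'bin':
  Word 1: 'hat' -> no
  Word 2: 'bin' -> MATCH
  Word 3: 'fun' -> no
  Word 4: 'bin' -> MATCH
  Word 5: 'bed' -> no
Total matches: 2

2


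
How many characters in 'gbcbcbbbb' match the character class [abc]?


Character class [abc] matches any of: {a, b, c}
Scanning string 'gbcbcbbbb' character by character:
  pos 0: 'g' -> no
  pos 1: 'b' -> MATCH
  pos 2: 'c' -> MATCH
  pos 3: 'b' -> MATCH
  pos 4: 'c' -> MATCH
  pos 5: 'b' -> MATCH
  pos 6: 'b' -> MATCH
  pos 7: 'b' -> MATCH
  pos 8: 'b' -> MATCH
Total matches: 8

8


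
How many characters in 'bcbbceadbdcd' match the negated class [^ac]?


Negated class [^ac] matches any char NOT in {a, c}
Scanning 'bcbbceadbdcd':
  pos 0: 'b' -> MATCH
  pos 1: 'c' -> no (excluded)
  pos 2: 'b' -> MATCH
  pos 3: 'b' -> MATCH
  pos 4: 'c' -> no (excluded)
  pos 5: 'e' -> MATCH
  pos 6: 'a' -> no (excluded)
  pos 7: 'd' -> MATCH
  pos 8: 'b' -> MATCH
  pos 9: 'd' -> MATCH
  pos 10: 'c' -> no (excluded)
  pos 11: 'd' -> MATCH
Total matches: 8

8


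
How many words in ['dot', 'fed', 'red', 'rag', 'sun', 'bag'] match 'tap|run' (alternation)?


Alternation 'tap|run' matches either 'tap' or 'run'.
Checking each word:
  'dot' -> no
  'fed' -> no
  'red' -> no
  'rag' -> no
  'sun' -> no
  'bag' -> no
Matches: []
Count: 0

0


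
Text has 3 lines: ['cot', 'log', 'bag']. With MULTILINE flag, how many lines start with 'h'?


With MULTILINE flag, ^ matches the start of each line.
Lines: ['cot', 'log', 'bag']
Checking which lines start with 'h':
  Line 1: 'cot' -> no
  Line 2: 'log' -> no
  Line 3: 'bag' -> no
Matching lines: []
Count: 0

0


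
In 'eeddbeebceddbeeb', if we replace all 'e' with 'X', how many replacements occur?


re.sub('e', 'X', text) replaces every occurrence of 'e' with 'X'.
Text: 'eeddbeebceddbeeb'
Scanning for 'e':
  pos 0: 'e' -> replacement #1
  pos 1: 'e' -> replacement #2
  pos 5: 'e' -> replacement #3
  pos 6: 'e' -> replacement #4
  pos 9: 'e' -> replacement #5
  pos 13: 'e' -> replacement #6
  pos 14: 'e' -> replacement #7
Total replacements: 7

7


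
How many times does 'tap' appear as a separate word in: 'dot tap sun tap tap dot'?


Scanning each word for exact match 'tap':
  Word 1: 'dot' -> no
  Word 2: 'tap' -> MATCH
  Word 3: 'sun' -> no
  Word 4: 'tap' -> MATCH
  Word 5: 'tap' -> MATCH
  Word 6: 'dot' -> no
Total matches: 3

3


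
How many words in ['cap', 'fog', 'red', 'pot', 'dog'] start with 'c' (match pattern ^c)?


Pattern ^c anchors to start of word. Check which words begin with 'c':
  'cap' -> MATCH (starts with 'c')
  'fog' -> no
  'red' -> no
  'pot' -> no
  'dog' -> no
Matching words: ['cap']
Count: 1

1


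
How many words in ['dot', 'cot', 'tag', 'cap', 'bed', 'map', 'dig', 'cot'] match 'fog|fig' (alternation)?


Alternation 'fog|fig' matches either 'fog' or 'fig'.
Checking each word:
  'dot' -> no
  'cot' -> no
  'tag' -> no
  'cap' -> no
  'bed' -> no
  'map' -> no
  'dig' -> no
  'cot' -> no
Matches: []
Count: 0

0


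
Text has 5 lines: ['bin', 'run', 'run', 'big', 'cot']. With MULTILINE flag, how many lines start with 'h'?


With MULTILINE flag, ^ matches the start of each line.
Lines: ['bin', 'run', 'run', 'big', 'cot']
Checking which lines start with 'h':
  Line 1: 'bin' -> no
  Line 2: 'run' -> no
  Line 3: 'run' -> no
  Line 4: 'big' -> no
  Line 5: 'cot' -> no
Matching lines: []
Count: 0

0


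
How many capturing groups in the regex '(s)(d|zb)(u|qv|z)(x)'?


To count capturing groups, count each '(' that starts a group.
Pattern: '(s)(d|zb)(u|qv|z)(x)'
Walking through the pattern:
  Position 0: '(' -> group #1
  Position 3: '(' -> group #2
  Position 9: '(' -> group #3
  Position 17: '(' -> group #4
Total capturing groups: 4

4


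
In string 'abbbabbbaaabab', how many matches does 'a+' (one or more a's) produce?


Pattern 'a+' matches one or more consecutive a's.
String: 'abbbabbbaaabab'
Scanning for runs of a:
  Match 1: 'a' (length 1)
  Match 2: 'a' (length 1)
  Match 3: 'aaa' (length 3)
  Match 4: 'a' (length 1)
Total matches: 4

4


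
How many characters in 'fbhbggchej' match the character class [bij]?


Character class [bij] matches any of: {b, i, j}
Scanning string 'fbhbggchej' character by character:
  pos 0: 'f' -> no
  pos 1: 'b' -> MATCH
  pos 2: 'h' -> no
  pos 3: 'b' -> MATCH
  pos 4: 'g' -> no
  pos 5: 'g' -> no
  pos 6: 'c' -> no
  pos 7: 'h' -> no
  pos 8: 'e' -> no
  pos 9: 'j' -> MATCH
Total matches: 3

3


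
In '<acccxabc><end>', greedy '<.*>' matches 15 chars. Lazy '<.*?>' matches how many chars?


Greedy '<.*>' tries to match as MUCH as possible.
Lazy '<.*?>' tries to match as LITTLE as possible.

String: '<acccxabc><end>'
Greedy '<.*>' starts at first '<' and extends to the LAST '>': '<acccxabc><end>' (15 chars)
Lazy '<.*?>' starts at first '<' and stops at the FIRST '>': '<acccxabc>' (10 chars)

10


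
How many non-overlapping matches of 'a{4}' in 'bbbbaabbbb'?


Pattern 'a{4}' matches exactly 4 consecutive a's (greedy, non-overlapping).
String: 'bbbbaabbbb'
Scanning for runs of a's:
  Run at pos 4: 'aa' (length 2) -> 0 match(es)
Matches found: []
Total: 0

0


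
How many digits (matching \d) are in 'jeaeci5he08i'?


\d matches any digit 0-9.
Scanning 'jeaeci5he08i':
  pos 6: '5' -> DIGIT
  pos 9: '0' -> DIGIT
  pos 10: '8' -> DIGIT
Digits found: ['5', '0', '8']
Total: 3

3


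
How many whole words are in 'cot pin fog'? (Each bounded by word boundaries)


Word boundaries (\b) mark the start/end of each word.
Text: 'cot pin fog'
Splitting by whitespace:
  Word 1: 'cot'
  Word 2: 'pin'
  Word 3: 'fog'
Total whole words: 3

3


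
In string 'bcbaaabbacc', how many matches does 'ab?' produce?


Pattern 'ab?' matches 'a' optionally followed by 'b'.
String: 'bcbaaabbacc'
Scanning left to right for 'a' then checking next char:
  Match 1: 'a' (a not followed by b)
  Match 2: 'a' (a not followed by b)
  Match 3: 'ab' (a followed by b)
  Match 4: 'a' (a not followed by b)
Total matches: 4

4


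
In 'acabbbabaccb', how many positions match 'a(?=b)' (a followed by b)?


Lookahead 'a(?=b)' matches 'a' only when followed by 'b'.
String: 'acabbbabaccb'
Checking each position where char is 'a':
  pos 0: 'a' -> no (next='c')
  pos 2: 'a' -> MATCH (next='b')
  pos 6: 'a' -> MATCH (next='b')
  pos 8: 'a' -> no (next='c')
Matching positions: [2, 6]
Count: 2

2


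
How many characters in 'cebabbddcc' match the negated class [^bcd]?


Negated class [^bcd] matches any char NOT in {b, c, d}
Scanning 'cebabbddcc':
  pos 0: 'c' -> no (excluded)
  pos 1: 'e' -> MATCH
  pos 2: 'b' -> no (excluded)
  pos 3: 'a' -> MATCH
  pos 4: 'b' -> no (excluded)
  pos 5: 'b' -> no (excluded)
  pos 6: 'd' -> no (excluded)
  pos 7: 'd' -> no (excluded)
  pos 8: 'c' -> no (excluded)
  pos 9: 'c' -> no (excluded)
Total matches: 2

2


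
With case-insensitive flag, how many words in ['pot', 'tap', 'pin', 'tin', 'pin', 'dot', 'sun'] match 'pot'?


Case-insensitive matching: compare each word's lowercase form to 'pot'.
  'pot' -> lower='pot' -> MATCH
  'tap' -> lower='tap' -> no
  'pin' -> lower='pin' -> no
  'tin' -> lower='tin' -> no
  'pin' -> lower='pin' -> no
  'dot' -> lower='dot' -> no
  'sun' -> lower='sun' -> no
Matches: ['pot']
Count: 1

1


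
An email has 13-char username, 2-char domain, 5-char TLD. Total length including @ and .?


An email address has format: username@domain.tld
Username length: 13
'@' character: 1
Domain length: 2
'.' character: 1
TLD length: 5
Total = 13 + 1 + 2 + 1 + 5 = 22

22


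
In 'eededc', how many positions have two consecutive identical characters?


Looking for consecutive identical characters in 'eededc':
  pos 0-1: 'e' vs 'e' -> MATCH ('ee')
  pos 1-2: 'e' vs 'd' -> different
  pos 2-3: 'd' vs 'e' -> different
  pos 3-4: 'e' vs 'd' -> different
  pos 4-5: 'd' vs 'c' -> different
Consecutive identical pairs: ['ee']
Count: 1

1


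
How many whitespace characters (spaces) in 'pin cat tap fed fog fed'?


\s matches whitespace characters (spaces, tabs, etc.).
Text: 'pin cat tap fed fog fed'
This text has 6 words separated by spaces.
Number of spaces = number of words - 1 = 6 - 1 = 5

5


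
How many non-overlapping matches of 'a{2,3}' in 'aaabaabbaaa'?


Pattern 'a{2,3}' matches between 2 and 3 consecutive a's (greedy).
String: 'aaabaabbaaa'
Finding runs of a's and applying greedy matching:
  Run at pos 0: 'aaa' (length 3)
  Run at pos 4: 'aa' (length 2)
  Run at pos 8: 'aaa' (length 3)
Matches: ['aaa', 'aa', 'aaa']
Count: 3

3


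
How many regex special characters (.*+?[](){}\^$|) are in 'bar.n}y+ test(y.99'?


Regex special characters are: . * + ? [ ] ( ) { } \ ^ $ |
Scanning 'bar.n}y+ test(y.99':
  pos 3: '.' -> SPECIAL
  pos 5: '}' -> SPECIAL
  pos 7: '+' -> SPECIAL
  pos 13: '(' -> SPECIAL
  pos 15: '.' -> SPECIAL
Special chars found: ['.', '}', '+', '(', '.']
Total: 5

5


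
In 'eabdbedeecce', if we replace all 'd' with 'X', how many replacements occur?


re.sub('d', 'X', text) replaces every occurrence of 'd' with 'X'.
Text: 'eabdbedeecce'
Scanning for 'd':
  pos 3: 'd' -> replacement #1
  pos 6: 'd' -> replacement #2
Total replacements: 2

2


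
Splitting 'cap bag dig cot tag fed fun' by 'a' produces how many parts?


Splitting by 'a' breaks the string at each occurrence of the separator.
Text: 'cap bag dig cot tag fed fun'
Parts after split:
  Part 1: 'c'
  Part 2: 'p b'
  Part 3: 'g dig cot t'
  Part 4: 'g fed fun'
Total parts: 4

4


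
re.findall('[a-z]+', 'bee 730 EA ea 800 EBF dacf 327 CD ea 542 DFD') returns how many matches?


Pattern '[a-z]+' finds one or more lowercase letters.
Text: 'bee 730 EA ea 800 EBF dacf 327 CD ea 542 DFD'
Scanning for matches:
  Match 1: 'bee'
  Match 2: 'ea'
  Match 3: 'dacf'
  Match 4: 'ea'
Total matches: 4

4


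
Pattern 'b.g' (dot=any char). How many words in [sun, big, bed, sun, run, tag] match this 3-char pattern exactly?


Pattern 'b.g' means: starts with 'b', any single char, ends with 'g'.
Checking each word (must be exactly 3 chars):
  'sun' (len=3): no
  'big' (len=3): MATCH
  'bed' (len=3): no
  'sun' (len=3): no
  'run' (len=3): no
  'tag' (len=3): no
Matching words: ['big']
Total: 1

1


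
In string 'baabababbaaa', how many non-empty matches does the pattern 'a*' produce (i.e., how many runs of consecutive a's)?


Pattern 'a*' matches zero or more a's. We want non-empty runs of consecutive a's.
String: 'baabababbaaa'
Walking through the string to find runs of a's:
  Run 1: positions 1-2 -> 'aa'
  Run 2: positions 4-4 -> 'a'
  Run 3: positions 6-6 -> 'a'
  Run 4: positions 9-11 -> 'aaa'
Non-empty runs found: ['aa', 'a', 'a', 'aaa']
Count: 4

4


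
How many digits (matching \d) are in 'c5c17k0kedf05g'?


\d matches any digit 0-9.
Scanning 'c5c17k0kedf05g':
  pos 1: '5' -> DIGIT
  pos 3: '1' -> DIGIT
  pos 4: '7' -> DIGIT
  pos 6: '0' -> DIGIT
  pos 11: '0' -> DIGIT
  pos 12: '5' -> DIGIT
Digits found: ['5', '1', '7', '0', '0', '5']
Total: 6

6


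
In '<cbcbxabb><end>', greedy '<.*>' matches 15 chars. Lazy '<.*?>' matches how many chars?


Greedy '<.*>' tries to match as MUCH as possible.
Lazy '<.*?>' tries to match as LITTLE as possible.

String: '<cbcbxabb><end>'
Greedy '<.*>' starts at first '<' and extends to the LAST '>': '<cbcbxabb><end>' (15 chars)
Lazy '<.*?>' starts at first '<' and stops at the FIRST '>': '<cbcbxabb>' (10 chars)

10


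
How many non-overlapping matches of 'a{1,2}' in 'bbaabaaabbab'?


Pattern 'a{1,2}' matches between 1 and 2 consecutive a's (greedy).
String: 'bbaabaaabbab'
Finding runs of a's and applying greedy matching:
  Run at pos 2: 'aa' (length 2)
  Run at pos 5: 'aaa' (length 3)
  Run at pos 10: 'a' (length 1)
Matches: ['aa', 'aa', 'a', 'a']
Count: 4

4


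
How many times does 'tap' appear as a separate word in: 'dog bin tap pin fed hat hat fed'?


Scanning each word for exact match 'tap':
  Word 1: 'dog' -> no
  Word 2: 'bin' -> no
  Word 3: 'tap' -> MATCH
  Word 4: 'pin' -> no
  Word 5: 'fed' -> no
  Word 6: 'hat' -> no
  Word 7: 'hat' -> no
  Word 8: 'fed' -> no
Total matches: 1

1


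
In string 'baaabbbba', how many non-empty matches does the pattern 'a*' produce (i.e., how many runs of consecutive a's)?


Pattern 'a*' matches zero or more a's. We want non-empty runs of consecutive a's.
String: 'baaabbbba'
Walking through the string to find runs of a's:
  Run 1: positions 1-3 -> 'aaa'
  Run 2: positions 8-8 -> 'a'
Non-empty runs found: ['aaa', 'a']
Count: 2

2


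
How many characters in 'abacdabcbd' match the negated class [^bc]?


Negated class [^bc] matches any char NOT in {b, c}
Scanning 'abacdabcbd':
  pos 0: 'a' -> MATCH
  pos 1: 'b' -> no (excluded)
  pos 2: 'a' -> MATCH
  pos 3: 'c' -> no (excluded)
  pos 4: 'd' -> MATCH
  pos 5: 'a' -> MATCH
  pos 6: 'b' -> no (excluded)
  pos 7: 'c' -> no (excluded)
  pos 8: 'b' -> no (excluded)
  pos 9: 'd' -> MATCH
Total matches: 5

5


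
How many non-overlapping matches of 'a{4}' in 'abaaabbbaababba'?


Pattern 'a{4}' matches exactly 4 consecutive a's (greedy, non-overlapping).
String: 'abaaabbbaababba'
Scanning for runs of a's:
  Run at pos 0: 'a' (length 1) -> 0 match(es)
  Run at pos 2: 'aaa' (length 3) -> 0 match(es)
  Run at pos 8: 'aa' (length 2) -> 0 match(es)
  Run at pos 11: 'a' (length 1) -> 0 match(es)
  Run at pos 14: 'a' (length 1) -> 0 match(es)
Matches found: []
Total: 0

0


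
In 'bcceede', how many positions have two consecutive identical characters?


Looking for consecutive identical characters in 'bcceede':
  pos 0-1: 'b' vs 'c' -> different
  pos 1-2: 'c' vs 'c' -> MATCH ('cc')
  pos 2-3: 'c' vs 'e' -> different
  pos 3-4: 'e' vs 'e' -> MATCH ('ee')
  pos 4-5: 'e' vs 'd' -> different
  pos 5-6: 'd' vs 'e' -> different
Consecutive identical pairs: ['cc', 'ee']
Count: 2

2


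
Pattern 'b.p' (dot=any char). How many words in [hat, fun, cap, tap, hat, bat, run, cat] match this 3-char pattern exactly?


Pattern 'b.p' means: starts with 'b', any single char, ends with 'p'.
Checking each word (must be exactly 3 chars):
  'hat' (len=3): no
  'fun' (len=3): no
  'cap' (len=3): no
  'tap' (len=3): no
  'hat' (len=3): no
  'bat' (len=3): no
  'run' (len=3): no
  'cat' (len=3): no
Matching words: []
Total: 0

0


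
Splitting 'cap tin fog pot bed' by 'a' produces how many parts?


Splitting by 'a' breaks the string at each occurrence of the separator.
Text: 'cap tin fog pot bed'
Parts after split:
  Part 1: 'c'
  Part 2: 'p tin fog pot bed'
Total parts: 2

2


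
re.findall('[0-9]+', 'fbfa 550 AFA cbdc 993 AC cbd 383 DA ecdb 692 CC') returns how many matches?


Pattern '[0-9]+' finds one or more digits.
Text: 'fbfa 550 AFA cbdc 993 AC cbd 383 DA ecdb 692 CC'
Scanning for matches:
  Match 1: '550'
  Match 2: '993'
  Match 3: '383'
  Match 4: '692'
Total matches: 4

4


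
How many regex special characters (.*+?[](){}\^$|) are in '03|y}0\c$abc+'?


Regex special characters are: . * + ? [ ] ( ) { } \ ^ $ |
Scanning '03|y}0\c$abc+':
  pos 2: '|' -> SPECIAL
  pos 4: '}' -> SPECIAL
  pos 6: '\' -> SPECIAL
  pos 8: '$' -> SPECIAL
  pos 12: '+' -> SPECIAL
Special chars found: ['|', '}', '\\', '$', '+']
Total: 5

5


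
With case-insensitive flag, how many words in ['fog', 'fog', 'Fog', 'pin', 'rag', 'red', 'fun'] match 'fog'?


Case-insensitive matching: compare each word's lowercase form to 'fog'.
  'fog' -> lower='fog' -> MATCH
  'fog' -> lower='fog' -> MATCH
  'Fog' -> lower='fog' -> MATCH
  'pin' -> lower='pin' -> no
  'rag' -> lower='rag' -> no
  'red' -> lower='red' -> no
  'fun' -> lower='fun' -> no
Matches: ['fog', 'fog', 'Fog']
Count: 3

3


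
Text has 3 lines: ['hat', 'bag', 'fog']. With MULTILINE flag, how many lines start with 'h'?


With MULTILINE flag, ^ matches the start of each line.
Lines: ['hat', 'bag', 'fog']
Checking which lines start with 'h':
  Line 1: 'hat' -> MATCH
  Line 2: 'bag' -> no
  Line 3: 'fog' -> no
Matching lines: ['hat']
Count: 1

1


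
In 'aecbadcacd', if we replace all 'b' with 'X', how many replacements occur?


re.sub('b', 'X', text) replaces every occurrence of 'b' with 'X'.
Text: 'aecbadcacd'
Scanning for 'b':
  pos 3: 'b' -> replacement #1
Total replacements: 1

1


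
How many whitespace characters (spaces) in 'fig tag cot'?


\s matches whitespace characters (spaces, tabs, etc.).
Text: 'fig tag cot'
This text has 3 words separated by spaces.
Number of spaces = number of words - 1 = 3 - 1 = 2

2


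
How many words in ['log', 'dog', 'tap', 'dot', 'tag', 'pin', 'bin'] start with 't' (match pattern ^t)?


Pattern ^t anchors to start of word. Check which words begin with 't':
  'log' -> no
  'dog' -> no
  'tap' -> MATCH (starts with 't')
  'dot' -> no
  'tag' -> MATCH (starts with 't')
  'pin' -> no
  'bin' -> no
Matching words: ['tap', 'tag']
Count: 2

2


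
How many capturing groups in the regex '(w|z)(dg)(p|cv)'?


To count capturing groups, count each '(' that starts a group.
Pattern: '(w|z)(dg)(p|cv)'
Walking through the pattern:
  Position 0: '(' -> group #1
  Position 5: '(' -> group #2
  Position 9: '(' -> group #3
Total capturing groups: 3

3


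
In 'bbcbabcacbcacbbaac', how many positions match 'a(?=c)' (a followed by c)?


Lookahead 'a(?=c)' matches 'a' only when followed by 'c'.
String: 'bbcbabcacbcacbbaac'
Checking each position where char is 'a':
  pos 4: 'a' -> no (next='b')
  pos 7: 'a' -> MATCH (next='c')
  pos 11: 'a' -> MATCH (next='c')
  pos 15: 'a' -> no (next='a')
  pos 16: 'a' -> MATCH (next='c')
Matching positions: [7, 11, 16]
Count: 3

3


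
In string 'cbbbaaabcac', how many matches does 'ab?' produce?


Pattern 'ab?' matches 'a' optionally followed by 'b'.
String: 'cbbbaaabcac'
Scanning left to right for 'a' then checking next char:
  Match 1: 'a' (a not followed by b)
  Match 2: 'a' (a not followed by b)
  Match 3: 'ab' (a followed by b)
  Match 4: 'a' (a not followed by b)
Total matches: 4

4


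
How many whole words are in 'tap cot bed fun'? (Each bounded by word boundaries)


Word boundaries (\b) mark the start/end of each word.
Text: 'tap cot bed fun'
Splitting by whitespace:
  Word 1: 'tap'
  Word 2: 'cot'
  Word 3: 'bed'
  Word 4: 'fun'
Total whole words: 4

4


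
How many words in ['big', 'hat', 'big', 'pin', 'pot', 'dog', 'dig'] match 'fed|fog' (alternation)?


Alternation 'fed|fog' matches either 'fed' or 'fog'.
Checking each word:
  'big' -> no
  'hat' -> no
  'big' -> no
  'pin' -> no
  'pot' -> no
  'dog' -> no
  'dig' -> no
Matches: []
Count: 0

0


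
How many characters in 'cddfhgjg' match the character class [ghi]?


Character class [ghi] matches any of: {g, h, i}
Scanning string 'cddfhgjg' character by character:
  pos 0: 'c' -> no
  pos 1: 'd' -> no
  pos 2: 'd' -> no
  pos 3: 'f' -> no
  pos 4: 'h' -> MATCH
  pos 5: 'g' -> MATCH
  pos 6: 'j' -> no
  pos 7: 'g' -> MATCH
Total matches: 3

3


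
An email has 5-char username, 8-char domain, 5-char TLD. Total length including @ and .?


An email address has format: username@domain.tld
Username length: 5
'@' character: 1
Domain length: 8
'.' character: 1
TLD length: 5
Total = 5 + 1 + 8 + 1 + 5 = 20

20


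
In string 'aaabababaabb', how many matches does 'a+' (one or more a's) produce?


Pattern 'a+' matches one or more consecutive a's.
String: 'aaabababaabb'
Scanning for runs of a:
  Match 1: 'aaa' (length 3)
  Match 2: 'a' (length 1)
  Match 3: 'a' (length 1)
  Match 4: 'aa' (length 2)
Total matches: 4

4


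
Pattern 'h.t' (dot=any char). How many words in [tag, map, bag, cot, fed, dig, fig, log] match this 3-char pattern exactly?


Pattern 'h.t' means: starts with 'h', any single char, ends with 't'.
Checking each word (must be exactly 3 chars):
  'tag' (len=3): no
  'map' (len=3): no
  'bag' (len=3): no
  'cot' (len=3): no
  'fed' (len=3): no
  'dig' (len=3): no
  'fig' (len=3): no
  'log' (len=3): no
Matching words: []
Total: 0

0


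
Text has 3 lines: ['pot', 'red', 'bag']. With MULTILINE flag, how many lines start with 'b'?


With MULTILINE flag, ^ matches the start of each line.
Lines: ['pot', 'red', 'bag']
Checking which lines start with 'b':
  Line 1: 'pot' -> no
  Line 2: 'red' -> no
  Line 3: 'bag' -> MATCH
Matching lines: ['bag']
Count: 1

1


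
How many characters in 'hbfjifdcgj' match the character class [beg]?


Character class [beg] matches any of: {b, e, g}
Scanning string 'hbfjifdcgj' character by character:
  pos 0: 'h' -> no
  pos 1: 'b' -> MATCH
  pos 2: 'f' -> no
  pos 3: 'j' -> no
  pos 4: 'i' -> no
  pos 5: 'f' -> no
  pos 6: 'd' -> no
  pos 7: 'c' -> no
  pos 8: 'g' -> MATCH
  pos 9: 'j' -> no
Total matches: 2

2


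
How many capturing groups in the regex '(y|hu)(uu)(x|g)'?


To count capturing groups, count each '(' that starts a group.
Pattern: '(y|hu)(uu)(x|g)'
Walking through the pattern:
  Position 0: '(' -> group #1
  Position 6: '(' -> group #2
  Position 10: '(' -> group #3
Total capturing groups: 3

3


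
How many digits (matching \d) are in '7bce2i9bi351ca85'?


\d matches any digit 0-9.
Scanning '7bce2i9bi351ca85':
  pos 0: '7' -> DIGIT
  pos 4: '2' -> DIGIT
  pos 6: '9' -> DIGIT
  pos 9: '3' -> DIGIT
  pos 10: '5' -> DIGIT
  pos 11: '1' -> DIGIT
  pos 14: '8' -> DIGIT
  pos 15: '5' -> DIGIT
Digits found: ['7', '2', '9', '3', '5', '1', '8', '5']
Total: 8

8


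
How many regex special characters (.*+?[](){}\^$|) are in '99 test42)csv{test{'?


Regex special characters are: . * + ? [ ] ( ) { } \ ^ $ |
Scanning '99 test42)csv{test{':
  pos 9: ')' -> SPECIAL
  pos 13: '{' -> SPECIAL
  pos 18: '{' -> SPECIAL
Special chars found: [')', '{', '{']
Total: 3

3


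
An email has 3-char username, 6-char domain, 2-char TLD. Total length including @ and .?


An email address has format: username@domain.tld
Username length: 3
'@' character: 1
Domain length: 6
'.' character: 1
TLD length: 2
Total = 3 + 1 + 6 + 1 + 2 = 13

13


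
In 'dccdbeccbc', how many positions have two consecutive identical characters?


Looking for consecutive identical characters in 'dccdbeccbc':
  pos 0-1: 'd' vs 'c' -> different
  pos 1-2: 'c' vs 'c' -> MATCH ('cc')
  pos 2-3: 'c' vs 'd' -> different
  pos 3-4: 'd' vs 'b' -> different
  pos 4-5: 'b' vs 'e' -> different
  pos 5-6: 'e' vs 'c' -> different
  pos 6-7: 'c' vs 'c' -> MATCH ('cc')
  pos 7-8: 'c' vs 'b' -> different
  pos 8-9: 'b' vs 'c' -> different
Consecutive identical pairs: ['cc', 'cc']
Count: 2

2


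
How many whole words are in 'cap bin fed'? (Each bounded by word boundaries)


Word boundaries (\b) mark the start/end of each word.
Text: 'cap bin fed'
Splitting by whitespace:
  Word 1: 'cap'
  Word 2: 'bin'
  Word 3: 'fed'
Total whole words: 3

3


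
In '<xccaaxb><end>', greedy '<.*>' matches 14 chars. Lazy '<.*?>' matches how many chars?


Greedy '<.*>' tries to match as MUCH as possible.
Lazy '<.*?>' tries to match as LITTLE as possible.

String: '<xccaaxb><end>'
Greedy '<.*>' starts at first '<' and extends to the LAST '>': '<xccaaxb><end>' (14 chars)
Lazy '<.*?>' starts at first '<' and stops at the FIRST '>': '<xccaaxb>' (9 chars)

9


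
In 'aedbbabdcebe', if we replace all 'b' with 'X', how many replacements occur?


re.sub('b', 'X', text) replaces every occurrence of 'b' with 'X'.
Text: 'aedbbabdcebe'
Scanning for 'b':
  pos 3: 'b' -> replacement #1
  pos 4: 'b' -> replacement #2
  pos 6: 'b' -> replacement #3
  pos 10: 'b' -> replacement #4
Total replacements: 4

4


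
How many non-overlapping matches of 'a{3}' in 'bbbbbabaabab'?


Pattern 'a{3}' matches exactly 3 consecutive a's (greedy, non-overlapping).
String: 'bbbbbabaabab'
Scanning for runs of a's:
  Run at pos 5: 'a' (length 1) -> 0 match(es)
  Run at pos 7: 'aa' (length 2) -> 0 match(es)
  Run at pos 10: 'a' (length 1) -> 0 match(es)
Matches found: []
Total: 0

0


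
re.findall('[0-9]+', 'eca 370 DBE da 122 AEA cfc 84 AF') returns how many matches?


Pattern '[0-9]+' finds one or more digits.
Text: 'eca 370 DBE da 122 AEA cfc 84 AF'
Scanning for matches:
  Match 1: '370'
  Match 2: '122'
  Match 3: '84'
Total matches: 3

3


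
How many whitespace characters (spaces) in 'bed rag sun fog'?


\s matches whitespace characters (spaces, tabs, etc.).
Text: 'bed rag sun fog'
This text has 4 words separated by spaces.
Number of spaces = number of words - 1 = 4 - 1 = 3

3


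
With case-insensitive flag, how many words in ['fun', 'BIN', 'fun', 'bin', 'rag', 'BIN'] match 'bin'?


Case-insensitive matching: compare each word's lowercase form to 'bin'.
  'fun' -> lower='fun' -> no
  'BIN' -> lower='bin' -> MATCH
  'fun' -> lower='fun' -> no
  'bin' -> lower='bin' -> MATCH
  'rag' -> lower='rag' -> no
  'BIN' -> lower='bin' -> MATCH
Matches: ['BIN', 'bin', 'BIN']
Count: 3

3


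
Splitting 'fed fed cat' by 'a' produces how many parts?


Splitting by 'a' breaks the string at each occurrence of the separator.
Text: 'fed fed cat'
Parts after split:
  Part 1: 'fed fed c'
  Part 2: 't'
Total parts: 2

2


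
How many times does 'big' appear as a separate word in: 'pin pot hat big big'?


Scanning each word for exact match 'big':
  Word 1: 'pin' -> no
  Word 2: 'pot' -> no
  Word 3: 'hat' -> no
  Word 4: 'big' -> MATCH
  Word 5: 'big' -> MATCH
Total matches: 2

2


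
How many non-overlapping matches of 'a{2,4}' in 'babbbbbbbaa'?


Pattern 'a{2,4}' matches between 2 and 4 consecutive a's (greedy).
String: 'babbbbbbbaa'
Finding runs of a's and applying greedy matching:
  Run at pos 1: 'a' (length 1)
  Run at pos 9: 'aa' (length 2)
Matches: ['aa']
Count: 1

1


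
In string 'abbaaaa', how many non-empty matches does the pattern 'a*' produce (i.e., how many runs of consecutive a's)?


Pattern 'a*' matches zero or more a's. We want non-empty runs of consecutive a's.
String: 'abbaaaa'
Walking through the string to find runs of a's:
  Run 1: positions 0-0 -> 'a'
  Run 2: positions 3-6 -> 'aaaa'
Non-empty runs found: ['a', 'aaaa']
Count: 2

2


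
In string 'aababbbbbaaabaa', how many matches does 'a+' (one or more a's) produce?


Pattern 'a+' matches one or more consecutive a's.
String: 'aababbbbbaaabaa'
Scanning for runs of a:
  Match 1: 'aa' (length 2)
  Match 2: 'a' (length 1)
  Match 3: 'aaa' (length 3)
  Match 4: 'aa' (length 2)
Total matches: 4

4


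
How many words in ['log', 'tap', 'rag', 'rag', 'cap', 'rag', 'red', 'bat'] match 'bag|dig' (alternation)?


Alternation 'bag|dig' matches either 'bag' or 'dig'.
Checking each word:
  'log' -> no
  'tap' -> no
  'rag' -> no
  'rag' -> no
  'cap' -> no
  'rag' -> no
  'red' -> no
  'bat' -> no
Matches: []
Count: 0

0


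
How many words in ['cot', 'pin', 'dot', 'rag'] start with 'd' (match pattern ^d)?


Pattern ^d anchors to start of word. Check which words begin with 'd':
  'cot' -> no
  'pin' -> no
  'dot' -> MATCH (starts with 'd')
  'rag' -> no
Matching words: ['dot']
Count: 1

1


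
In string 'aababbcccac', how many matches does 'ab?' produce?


Pattern 'ab?' matches 'a' optionally followed by 'b'.
String: 'aababbcccac'
Scanning left to right for 'a' then checking next char:
  Match 1: 'a' (a not followed by b)
  Match 2: 'ab' (a followed by b)
  Match 3: 'ab' (a followed by b)
  Match 4: 'a' (a not followed by b)
Total matches: 4

4


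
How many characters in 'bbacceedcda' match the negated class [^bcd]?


Negated class [^bcd] matches any char NOT in {b, c, d}
Scanning 'bbacceedcda':
  pos 0: 'b' -> no (excluded)
  pos 1: 'b' -> no (excluded)
  pos 2: 'a' -> MATCH
  pos 3: 'c' -> no (excluded)
  pos 4: 'c' -> no (excluded)
  pos 5: 'e' -> MATCH
  pos 6: 'e' -> MATCH
  pos 7: 'd' -> no (excluded)
  pos 8: 'c' -> no (excluded)
  pos 9: 'd' -> no (excluded)
  pos 10: 'a' -> MATCH
Total matches: 4

4


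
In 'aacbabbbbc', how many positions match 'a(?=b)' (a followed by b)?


Lookahead 'a(?=b)' matches 'a' only when followed by 'b'.
String: 'aacbabbbbc'
Checking each position where char is 'a':
  pos 0: 'a' -> no (next='a')
  pos 1: 'a' -> no (next='c')
  pos 4: 'a' -> MATCH (next='b')
Matching positions: [4]
Count: 1

1


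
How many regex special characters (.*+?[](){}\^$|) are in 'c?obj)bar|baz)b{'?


Regex special characters are: . * + ? [ ] ( ) { } \ ^ $ |
Scanning 'c?obj)bar|baz)b{':
  pos 1: '?' -> SPECIAL
  pos 5: ')' -> SPECIAL
  pos 9: '|' -> SPECIAL
  pos 13: ')' -> SPECIAL
  pos 15: '{' -> SPECIAL
Special chars found: ['?', ')', '|', ')', '{']
Total: 5

5


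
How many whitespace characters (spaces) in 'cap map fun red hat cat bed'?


\s matches whitespace characters (spaces, tabs, etc.).
Text: 'cap map fun red hat cat bed'
This text has 7 words separated by spaces.
Number of spaces = number of words - 1 = 7 - 1 = 6

6


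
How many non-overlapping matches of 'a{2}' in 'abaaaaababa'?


Pattern 'a{2}' matches exactly 2 consecutive a's (greedy, non-overlapping).
String: 'abaaaaababa'
Scanning for runs of a's:
  Run at pos 0: 'a' (length 1) -> 0 match(es)
  Run at pos 2: 'aaaaa' (length 5) -> 2 match(es)
  Run at pos 8: 'a' (length 1) -> 0 match(es)
  Run at pos 10: 'a' (length 1) -> 0 match(es)
Matches found: ['aa', 'aa']
Total: 2

2


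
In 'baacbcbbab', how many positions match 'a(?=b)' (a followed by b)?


Lookahead 'a(?=b)' matches 'a' only when followed by 'b'.
String: 'baacbcbbab'
Checking each position where char is 'a':
  pos 1: 'a' -> no (next='a')
  pos 2: 'a' -> no (next='c')
  pos 8: 'a' -> MATCH (next='b')
Matching positions: [8]
Count: 1

1


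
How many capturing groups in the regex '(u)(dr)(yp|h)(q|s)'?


To count capturing groups, count each '(' that starts a group.
Pattern: '(u)(dr)(yp|h)(q|s)'
Walking through the pattern:
  Position 0: '(' -> group #1
  Position 3: '(' -> group #2
  Position 7: '(' -> group #3
  Position 13: '(' -> group #4
Total capturing groups: 4

4


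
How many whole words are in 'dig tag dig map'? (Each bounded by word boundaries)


Word boundaries (\b) mark the start/end of each word.
Text: 'dig tag dig map'
Splitting by whitespace:
  Word 1: 'dig'
  Word 2: 'tag'
  Word 3: 'dig'
  Word 4: 'map'
Total whole words: 4

4


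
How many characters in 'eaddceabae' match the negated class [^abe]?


Negated class [^abe] matches any char NOT in {a, b, e}
Scanning 'eaddceabae':
  pos 0: 'e' -> no (excluded)
  pos 1: 'a' -> no (excluded)
  pos 2: 'd' -> MATCH
  pos 3: 'd' -> MATCH
  pos 4: 'c' -> MATCH
  pos 5: 'e' -> no (excluded)
  pos 6: 'a' -> no (excluded)
  pos 7: 'b' -> no (excluded)
  pos 8: 'a' -> no (excluded)
  pos 9: 'e' -> no (excluded)
Total matches: 3

3


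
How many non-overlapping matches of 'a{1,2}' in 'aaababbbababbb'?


Pattern 'a{1,2}' matches between 1 and 2 consecutive a's (greedy).
String: 'aaababbbababbb'
Finding runs of a's and applying greedy matching:
  Run at pos 0: 'aaa' (length 3)
  Run at pos 4: 'a' (length 1)
  Run at pos 8: 'a' (length 1)
  Run at pos 10: 'a' (length 1)
Matches: ['aa', 'a', 'a', 'a', 'a']
Count: 5

5


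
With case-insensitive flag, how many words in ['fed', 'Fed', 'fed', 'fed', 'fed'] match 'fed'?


Case-insensitive matching: compare each word's lowercase form to 'fed'.
  'fed' -> lower='fed' -> MATCH
  'Fed' -> lower='fed' -> MATCH
  'fed' -> lower='fed' -> MATCH
  'fed' -> lower='fed' -> MATCH
  'fed' -> lower='fed' -> MATCH
Matches: ['fed', 'Fed', 'fed', 'fed', 'fed']
Count: 5

5


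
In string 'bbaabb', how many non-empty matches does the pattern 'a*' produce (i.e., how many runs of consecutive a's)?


Pattern 'a*' matches zero or more a's. We want non-empty runs of consecutive a's.
String: 'bbaabb'
Walking through the string to find runs of a's:
  Run 1: positions 2-3 -> 'aa'
Non-empty runs found: ['aa']
Count: 1

1


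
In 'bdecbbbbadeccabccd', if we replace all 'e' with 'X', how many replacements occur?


re.sub('e', 'X', text) replaces every occurrence of 'e' with 'X'.
Text: 'bdecbbbbadeccabccd'
Scanning for 'e':
  pos 2: 'e' -> replacement #1
  pos 10: 'e' -> replacement #2
Total replacements: 2

2


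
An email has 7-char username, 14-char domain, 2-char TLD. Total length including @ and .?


An email address has format: username@domain.tld
Username length: 7
'@' character: 1
Domain length: 14
'.' character: 1
TLD length: 2
Total = 7 + 1 + 14 + 1 + 2 = 25

25


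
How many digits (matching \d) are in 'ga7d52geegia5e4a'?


\d matches any digit 0-9.
Scanning 'ga7d52geegia5e4a':
  pos 2: '7' -> DIGIT
  pos 4: '5' -> DIGIT
  pos 5: '2' -> DIGIT
  pos 12: '5' -> DIGIT
  pos 14: '4' -> DIGIT
Digits found: ['7', '5', '2', '5', '4']
Total: 5

5


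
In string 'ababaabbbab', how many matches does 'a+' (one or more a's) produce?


Pattern 'a+' matches one or more consecutive a's.
String: 'ababaabbbab'
Scanning for runs of a:
  Match 1: 'a' (length 1)
  Match 2: 'a' (length 1)
  Match 3: 'aa' (length 2)
  Match 4: 'a' (length 1)
Total matches: 4

4


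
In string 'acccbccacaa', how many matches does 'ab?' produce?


Pattern 'ab?' matches 'a' optionally followed by 'b'.
String: 'acccbccacaa'
Scanning left to right for 'a' then checking next char:
  Match 1: 'a' (a not followed by b)
  Match 2: 'a' (a not followed by b)
  Match 3: 'a' (a not followed by b)
  Match 4: 'a' (a not followed by b)
Total matches: 4

4


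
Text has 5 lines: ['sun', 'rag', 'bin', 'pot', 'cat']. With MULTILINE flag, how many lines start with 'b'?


With MULTILINE flag, ^ matches the start of each line.
Lines: ['sun', 'rag', 'bin', 'pot', 'cat']
Checking which lines start with 'b':
  Line 1: 'sun' -> no
  Line 2: 'rag' -> no
  Line 3: 'bin' -> MATCH
  Line 4: 'pot' -> no
  Line 5: 'cat' -> no
Matching lines: ['bin']
Count: 1

1


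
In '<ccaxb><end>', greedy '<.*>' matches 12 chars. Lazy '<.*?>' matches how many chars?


Greedy '<.*>' tries to match as MUCH as possible.
Lazy '<.*?>' tries to match as LITTLE as possible.

String: '<ccaxb><end>'
Greedy '<.*>' starts at first '<' and extends to the LAST '>': '<ccaxb><end>' (12 chars)
Lazy '<.*?>' starts at first '<' and stops at the FIRST '>': '<ccaxb>' (7 chars)

7


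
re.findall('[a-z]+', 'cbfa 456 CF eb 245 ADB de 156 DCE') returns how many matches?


Pattern '[a-z]+' finds one or more lowercase letters.
Text: 'cbfa 456 CF eb 245 ADB de 156 DCE'
Scanning for matches:
  Match 1: 'cbfa'
  Match 2: 'eb'
  Match 3: 'de'
Total matches: 3

3


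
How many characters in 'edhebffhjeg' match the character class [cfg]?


Character class [cfg] matches any of: {c, f, g}
Scanning string 'edhebffhjeg' character by character:
  pos 0: 'e' -> no
  pos 1: 'd' -> no
  pos 2: 'h' -> no
  pos 3: 'e' -> no
  pos 4: 'b' -> no
  pos 5: 'f' -> MATCH
  pos 6: 'f' -> MATCH
  pos 7: 'h' -> no
  pos 8: 'j' -> no
  pos 9: 'e' -> no
  pos 10: 'g' -> MATCH
Total matches: 3

3


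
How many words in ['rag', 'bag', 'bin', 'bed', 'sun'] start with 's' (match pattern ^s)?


Pattern ^s anchors to start of word. Check which words begin with 's':
  'rag' -> no
  'bag' -> no
  'bin' -> no
  'bed' -> no
  'sun' -> MATCH (starts with 's')
Matching words: ['sun']
Count: 1

1


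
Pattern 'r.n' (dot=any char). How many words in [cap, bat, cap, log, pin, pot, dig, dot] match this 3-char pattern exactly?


Pattern 'r.n' means: starts with 'r', any single char, ends with 'n'.
Checking each word (must be exactly 3 chars):
  'cap' (len=3): no
  'bat' (len=3): no
  'cap' (len=3): no
  'log' (len=3): no
  'pin' (len=3): no
  'pot' (len=3): no
  'dig' (len=3): no
  'dot' (len=3): no
Matching words: []
Total: 0

0


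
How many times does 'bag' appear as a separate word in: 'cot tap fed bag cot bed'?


Scanning each word for exact match 'bag':
  Word 1: 'cot' -> no
  Word 2: 'tap' -> no
  Word 3: 'fed' -> no
  Word 4: 'bag' -> MATCH
  Word 5: 'cot' -> no
  Word 6: 'bed' -> no
Total matches: 1

1


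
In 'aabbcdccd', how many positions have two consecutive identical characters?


Looking for consecutive identical characters in 'aabbcdccd':
  pos 0-1: 'a' vs 'a' -> MATCH ('aa')
  pos 1-2: 'a' vs 'b' -> different
  pos 2-3: 'b' vs 'b' -> MATCH ('bb')
  pos 3-4: 'b' vs 'c' -> different
  pos 4-5: 'c' vs 'd' -> different
  pos 5-6: 'd' vs 'c' -> different
  pos 6-7: 'c' vs 'c' -> MATCH ('cc')
  pos 7-8: 'c' vs 'd' -> different
Consecutive identical pairs: ['aa', 'bb', 'cc']
Count: 3

3


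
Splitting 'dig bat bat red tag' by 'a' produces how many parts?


Splitting by 'a' breaks the string at each occurrence of the separator.
Text: 'dig bat bat red tag'
Parts after split:
  Part 1: 'dig b'
  Part 2: 't b'
  Part 3: 't red t'
  Part 4: 'g'
Total parts: 4

4


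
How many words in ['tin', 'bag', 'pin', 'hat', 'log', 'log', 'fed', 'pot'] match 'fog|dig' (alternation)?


Alternation 'fog|dig' matches either 'fog' or 'dig'.
Checking each word:
  'tin' -> no
  'bag' -> no
  'pin' -> no
  'hat' -> no
  'log' -> no
  'log' -> no
  'fed' -> no
  'pot' -> no
Matches: []
Count: 0

0


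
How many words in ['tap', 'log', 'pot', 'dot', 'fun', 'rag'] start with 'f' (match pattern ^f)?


Pattern ^f anchors to start of word. Check which words begin with 'f':
  'tap' -> no
  'log' -> no
  'pot' -> no
  'dot' -> no
  'fun' -> MATCH (starts with 'f')
  'rag' -> no
Matching words: ['fun']
Count: 1

1


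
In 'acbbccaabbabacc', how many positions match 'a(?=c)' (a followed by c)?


Lookahead 'a(?=c)' matches 'a' only when followed by 'c'.
String: 'acbbccaabbabacc'
Checking each position where char is 'a':
  pos 0: 'a' -> MATCH (next='c')
  pos 6: 'a' -> no (next='a')
  pos 7: 'a' -> no (next='b')
  pos 10: 'a' -> no (next='b')
  pos 12: 'a' -> MATCH (next='c')
Matching positions: [0, 12]
Count: 2

2


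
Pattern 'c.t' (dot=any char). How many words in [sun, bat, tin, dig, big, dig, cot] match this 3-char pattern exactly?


Pattern 'c.t' means: starts with 'c', any single char, ends with 't'.
Checking each word (must be exactly 3 chars):
  'sun' (len=3): no
  'bat' (len=3): no
  'tin' (len=3): no
  'dig' (len=3): no
  'big' (len=3): no
  'dig' (len=3): no
  'cot' (len=3): MATCH
Matching words: ['cot']
Total: 1

1


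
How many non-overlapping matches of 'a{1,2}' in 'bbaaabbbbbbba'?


Pattern 'a{1,2}' matches between 1 and 2 consecutive a's (greedy).
String: 'bbaaabbbbbbba'
Finding runs of a's and applying greedy matching:
  Run at pos 2: 'aaa' (length 3)
  Run at pos 12: 'a' (length 1)
Matches: ['aa', 'a', 'a']
Count: 3

3


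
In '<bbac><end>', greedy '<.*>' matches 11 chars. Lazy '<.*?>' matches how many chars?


Greedy '<.*>' tries to match as MUCH as possible.
Lazy '<.*?>' tries to match as LITTLE as possible.

String: '<bbac><end>'
Greedy '<.*>' starts at first '<' and extends to the LAST '>': '<bbac><end>' (11 chars)
Lazy '<.*?>' starts at first '<' and stops at the FIRST '>': '<bbac>' (6 chars)

6


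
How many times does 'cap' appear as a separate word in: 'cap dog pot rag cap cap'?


Scanning each word for exact match 'cap':
  Word 1: 'cap' -> MATCH
  Word 2: 'dog' -> no
  Word 3: 'pot' -> no
  Word 4: 'rag' -> no
  Word 5: 'cap' -> MATCH
  Word 6: 'cap' -> MATCH
Total matches: 3

3


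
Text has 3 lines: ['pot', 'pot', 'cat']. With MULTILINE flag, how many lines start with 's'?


With MULTILINE flag, ^ matches the start of each line.
Lines: ['pot', 'pot', 'cat']
Checking which lines start with 's':
  Line 1: 'pot' -> no
  Line 2: 'pot' -> no
  Line 3: 'cat' -> no
Matching lines: []
Count: 0

0


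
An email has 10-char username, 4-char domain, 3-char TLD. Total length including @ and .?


An email address has format: username@domain.tld
Username length: 10
'@' character: 1
Domain length: 4
'.' character: 1
TLD length: 3
Total = 10 + 1 + 4 + 1 + 3 = 19

19


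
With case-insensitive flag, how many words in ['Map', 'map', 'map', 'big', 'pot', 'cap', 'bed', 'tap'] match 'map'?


Case-insensitive matching: compare each word's lowercase form to 'map'.
  'Map' -> lower='map' -> MATCH
  'map' -> lower='map' -> MATCH
  'map' -> lower='map' -> MATCH
  'big' -> lower='big' -> no
  'pot' -> lower='pot' -> no
  'cap' -> lower='cap' -> no
  'bed' -> lower='bed' -> no
  'tap' -> lower='tap' -> no
Matches: ['Map', 'map', 'map']
Count: 3

3
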